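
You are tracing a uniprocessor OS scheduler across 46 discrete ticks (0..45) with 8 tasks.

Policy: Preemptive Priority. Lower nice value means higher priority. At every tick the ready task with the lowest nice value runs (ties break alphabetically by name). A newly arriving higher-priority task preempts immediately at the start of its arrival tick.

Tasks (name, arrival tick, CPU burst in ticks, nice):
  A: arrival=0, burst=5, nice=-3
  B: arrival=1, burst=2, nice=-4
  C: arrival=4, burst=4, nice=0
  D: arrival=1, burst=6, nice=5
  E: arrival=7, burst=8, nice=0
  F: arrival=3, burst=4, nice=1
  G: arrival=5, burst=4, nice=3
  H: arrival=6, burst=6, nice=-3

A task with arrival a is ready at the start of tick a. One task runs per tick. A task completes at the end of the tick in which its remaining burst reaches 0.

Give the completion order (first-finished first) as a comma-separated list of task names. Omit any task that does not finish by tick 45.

t=0: ready={A} → run A
t=1: ready={A,B,D} → run B
t=2: ready={A,B,D} → run B
t=3: ready={A,D,F} → run A
t=4: ready={A,C,D,F} → run A
t=5: ready={A,C,D,F,G} → run A
t=6: ready={A,C,D,F,G,H} → run A
t=7: ready={C,D,E,F,G,H} → run H
t=8: ready={C,D,E,F,G,H} → run H
t=9: ready={C,D,E,F,G,H} → run H
t=10: ready={C,D,E,F,G,H} → run H
t=11: ready={C,D,E,F,G,H} → run H
t=12: ready={C,D,E,F,G,H} → run H
t=13: ready={C,D,E,F,G} → run C
t=14: ready={C,D,E,F,G} → run C
t=15: ready={C,D,E,F,G} → run C
t=16: ready={C,D,E,F,G} → run C
t=17: ready={D,E,F,G} → run E
t=18: ready={D,E,F,G} → run E
t=19: ready={D,E,F,G} → run E
t=20: ready={D,E,F,G} → run E
t=21: ready={D,E,F,G} → run E
t=22: ready={D,E,F,G} → run E
t=23: ready={D,E,F,G} → run E
t=24: ready={D,E,F,G} → run E
t=25: ready={D,F,G} → run F
t=26: ready={D,F,G} → run F
t=27: ready={D,F,G} → run F
t=28: ready={D,F,G} → run F
t=29: ready={D,G} → run G
t=30: ready={D,G} → run G
t=31: ready={D,G} → run G
t=32: ready={D,G} → run G
t=33: ready={D} → run D
t=34: ready={D} → run D
t=35: ready={D} → run D
t=36: ready={D} → run D
t=37: ready={D} → run D
t=38: ready={D} → run D
t=39: (idle)
t=40: (idle)
t=41: (idle)
t=42: (idle)
t=43: (idle)
t=44: (idle)
t=45: (idle)

completion order = B, A, H, C, E, F, G, D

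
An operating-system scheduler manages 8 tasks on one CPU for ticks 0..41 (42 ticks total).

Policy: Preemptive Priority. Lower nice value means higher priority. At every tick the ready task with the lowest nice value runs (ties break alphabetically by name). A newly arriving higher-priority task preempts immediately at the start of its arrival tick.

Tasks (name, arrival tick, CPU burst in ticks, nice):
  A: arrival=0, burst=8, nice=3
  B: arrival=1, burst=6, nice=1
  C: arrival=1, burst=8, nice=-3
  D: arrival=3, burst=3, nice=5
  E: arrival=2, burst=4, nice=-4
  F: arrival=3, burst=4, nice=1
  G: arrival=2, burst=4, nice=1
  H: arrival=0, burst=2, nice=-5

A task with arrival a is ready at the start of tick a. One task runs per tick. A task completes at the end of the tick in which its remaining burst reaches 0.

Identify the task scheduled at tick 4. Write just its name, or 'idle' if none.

running at tick 4 = E

t=0: ready={A,H} → run H
t=1: ready={A,B,C,H} → run H
t=2: ready={A,B,C,E,G} → run E
t=3: ready={A,B,C,D,E,F,G} → run E
t=4: ready={A,B,C,D,E,F,G} → run E
t=5: ready={A,B,C,D,E,F,G} → run E
t=6: ready={A,B,C,D,F,G} → run C
t=7: ready={A,B,C,D,F,G} → run C
t=8: ready={A,B,C,D,F,G} → run C
t=9: ready={A,B,C,D,F,G} → run C
t=10: ready={A,B,C,D,F,G} → run C
t=11: ready={A,B,C,D,F,G} → run C
t=12: ready={A,B,C,D,F,G} → run C
t=13: ready={A,B,C,D,F,G} → run C
t=14: ready={A,B,D,F,G} → run B
t=15: ready={A,B,D,F,G} → run B
t=16: ready={A,B,D,F,G} → run B
t=17: ready={A,B,D,F,G} → run B
t=18: ready={A,B,D,F,G} → run B
t=19: ready={A,B,D,F,G} → run B
t=20: ready={A,D,F,G} → run F
t=21: ready={A,D,F,G} → run F
t=22: ready={A,D,F,G} → run F
t=23: ready={A,D,F,G} → run F
t=24: ready={A,D,G} → run G
t=25: ready={A,D,G} → run G
t=26: ready={A,D,G} → run G
t=27: ready={A,D,G} → run G
t=28: ready={A,D} → run A
t=29: ready={A,D} → run A
t=30: ready={A,D} → run A
t=31: ready={A,D} → run A
t=32: ready={A,D} → run A
t=33: ready={A,D} → run A
t=34: ready={A,D} → run A
t=35: ready={A,D} → run A
t=36: ready={D} → run D
t=37: ready={D} → run D
t=38: ready={D} → run D
t=39: (idle)
t=40: (idle)
t=41: (idle)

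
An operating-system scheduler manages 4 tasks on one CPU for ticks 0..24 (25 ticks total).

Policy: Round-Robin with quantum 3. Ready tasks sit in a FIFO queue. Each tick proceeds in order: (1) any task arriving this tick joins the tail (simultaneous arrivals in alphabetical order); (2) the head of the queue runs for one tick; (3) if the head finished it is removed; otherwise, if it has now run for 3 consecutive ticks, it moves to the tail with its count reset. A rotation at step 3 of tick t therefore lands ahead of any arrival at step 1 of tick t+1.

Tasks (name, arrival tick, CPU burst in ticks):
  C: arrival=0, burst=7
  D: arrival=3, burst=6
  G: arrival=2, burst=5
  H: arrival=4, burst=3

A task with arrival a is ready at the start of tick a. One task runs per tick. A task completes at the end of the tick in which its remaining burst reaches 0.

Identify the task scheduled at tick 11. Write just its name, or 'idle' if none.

running at tick 11 = D

t=0: queue=[C] q_used=0 → run C
t=1: queue=[C] q_used=1 → run C
t=2: queue=[C,G] q_used=2 → run C
t=3: queue=[G,C,D] q_used=0 → run G
t=4: queue=[G,C,D,H] q_used=1 → run G
t=5: queue=[G,C,D,H] q_used=2 → run G
t=6: queue=[C,D,H,G] q_used=0 → run C
t=7: queue=[C,D,H,G] q_used=1 → run C
t=8: queue=[C,D,H,G] q_used=2 → run C
t=9: queue=[D,H,G,C] q_used=0 → run D
t=10: queue=[D,H,G,C] q_used=1 → run D
t=11: queue=[D,H,G,C] q_used=2 → run D
t=12: queue=[H,G,C,D] q_used=0 → run H
t=13: queue=[H,G,C,D] q_used=1 → run H
t=14: queue=[H,G,C,D] q_used=2 → run H
t=15: queue=[G,C,D] q_used=0 → run G
t=16: queue=[G,C,D] q_used=1 → run G
t=17: queue=[C,D] q_used=0 → run C
t=18: queue=[D] q_used=0 → run D
t=19: queue=[D] q_used=1 → run D
t=20: queue=[D] q_used=2 → run D
t=21: (idle)
t=22: (idle)
t=23: (idle)
t=24: (idle)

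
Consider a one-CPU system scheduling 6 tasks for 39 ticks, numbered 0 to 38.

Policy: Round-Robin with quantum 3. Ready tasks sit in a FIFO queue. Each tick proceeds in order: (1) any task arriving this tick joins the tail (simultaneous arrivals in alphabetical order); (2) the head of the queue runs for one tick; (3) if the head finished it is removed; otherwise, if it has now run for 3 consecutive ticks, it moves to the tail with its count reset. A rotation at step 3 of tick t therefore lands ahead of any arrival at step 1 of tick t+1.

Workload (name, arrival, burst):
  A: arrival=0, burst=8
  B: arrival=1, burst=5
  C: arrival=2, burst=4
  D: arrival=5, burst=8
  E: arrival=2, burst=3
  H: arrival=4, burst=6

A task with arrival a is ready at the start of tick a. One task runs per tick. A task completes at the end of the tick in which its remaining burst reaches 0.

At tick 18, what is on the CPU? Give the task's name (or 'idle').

t=0: queue=[A] q_used=0 → run A
t=1: queue=[A,B] q_used=1 → run A
t=2: queue=[A,B,C,E] q_used=2 → run A
t=3: queue=[B,C,E,A] q_used=0 → run B
t=4: queue=[B,C,E,A,H] q_used=1 → run B
t=5: queue=[B,C,E,A,H,D] q_used=2 → run B
t=6: queue=[C,E,A,H,D,B] q_used=0 → run C
t=7: queue=[C,E,A,H,D,B] q_used=1 → run C
t=8: queue=[C,E,A,H,D,B] q_used=2 → run C
t=9: queue=[E,A,H,D,B,C] q_used=0 → run E
t=10: queue=[E,A,H,D,B,C] q_used=1 → run E
t=11: queue=[E,A,H,D,B,C] q_used=2 → run E
t=12: queue=[A,H,D,B,C] q_used=0 → run A
t=13: queue=[A,H,D,B,C] q_used=1 → run A
t=14: queue=[A,H,D,B,C] q_used=2 → run A
t=15: queue=[H,D,B,C,A] q_used=0 → run H
t=16: queue=[H,D,B,C,A] q_used=1 → run H
t=17: queue=[H,D,B,C,A] q_used=2 → run H
t=18: queue=[D,B,C,A,H] q_used=0 → run D
t=19: queue=[D,B,C,A,H] q_used=1 → run D
t=20: queue=[D,B,C,A,H] q_used=2 → run D
t=21: queue=[B,C,A,H,D] q_used=0 → run B
t=22: queue=[B,C,A,H,D] q_used=1 → run B
t=23: queue=[C,A,H,D] q_used=0 → run C
t=24: queue=[A,H,D] q_used=0 → run A
t=25: queue=[A,H,D] q_used=1 → run A
t=26: queue=[H,D] q_used=0 → run H
t=27: queue=[H,D] q_used=1 → run H
t=28: queue=[H,D] q_used=2 → run H
t=29: queue=[D] q_used=0 → run D
t=30: queue=[D] q_used=1 → run D
t=31: queue=[D] q_used=2 → run D
t=32: queue=[D] q_used=0 → run D
t=33: queue=[D] q_used=1 → run D
t=34: (idle)
t=35: (idle)
t=36: (idle)
t=37: (idle)
t=38: (idle)

running at tick 18 = D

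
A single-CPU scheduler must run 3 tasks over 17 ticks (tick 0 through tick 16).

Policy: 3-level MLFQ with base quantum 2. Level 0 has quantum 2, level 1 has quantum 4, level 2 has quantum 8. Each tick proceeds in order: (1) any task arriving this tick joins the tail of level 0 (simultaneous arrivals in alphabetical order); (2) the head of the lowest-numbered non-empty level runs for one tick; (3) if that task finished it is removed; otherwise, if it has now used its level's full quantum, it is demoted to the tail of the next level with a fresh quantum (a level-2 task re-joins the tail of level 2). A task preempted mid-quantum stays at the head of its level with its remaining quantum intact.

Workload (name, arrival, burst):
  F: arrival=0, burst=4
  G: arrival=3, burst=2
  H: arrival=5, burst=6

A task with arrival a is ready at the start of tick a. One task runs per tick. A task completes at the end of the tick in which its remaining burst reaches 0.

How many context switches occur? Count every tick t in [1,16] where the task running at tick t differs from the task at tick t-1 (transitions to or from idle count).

t=0: L0/L1/L2 = F/-/- → run F
t=1: L0/L1/L2 = F/-/- → run F
t=2: L0/L1/L2 = -/F/- → run F
t=3: L0/L1/L2 = G/F/- → run G
t=4: L0/L1/L2 = G/F/- → run G
t=5: L0/L1/L2 = H/F/- → run H
t=6: L0/L1/L2 = H/F/- → run H
t=7: L0/L1/L2 = -/FH/- → run F
t=8: L0/L1/L2 = -/H/- → run H
t=9: L0/L1/L2 = -/H/- → run H
t=10: L0/L1/L2 = -/H/- → run H
t=11: L0/L1/L2 = -/H/- → run H
t=12: (idle)
t=13: (idle)
t=14: (idle)
t=15: (idle)
t=16: (idle)

context switches = 5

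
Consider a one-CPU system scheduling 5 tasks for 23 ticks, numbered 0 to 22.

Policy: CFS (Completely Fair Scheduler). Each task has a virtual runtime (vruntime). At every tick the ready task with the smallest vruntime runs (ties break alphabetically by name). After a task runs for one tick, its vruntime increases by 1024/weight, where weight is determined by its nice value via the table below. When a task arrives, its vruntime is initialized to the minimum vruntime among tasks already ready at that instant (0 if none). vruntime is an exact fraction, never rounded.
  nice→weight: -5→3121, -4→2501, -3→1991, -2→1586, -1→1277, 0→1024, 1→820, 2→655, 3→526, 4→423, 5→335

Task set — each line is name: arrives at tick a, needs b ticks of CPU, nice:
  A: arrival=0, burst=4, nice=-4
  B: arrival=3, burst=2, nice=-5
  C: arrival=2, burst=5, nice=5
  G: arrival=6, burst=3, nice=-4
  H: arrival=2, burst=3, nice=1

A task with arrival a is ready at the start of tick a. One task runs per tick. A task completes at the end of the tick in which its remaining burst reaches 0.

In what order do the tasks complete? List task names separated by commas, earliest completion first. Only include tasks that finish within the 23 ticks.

t=0: vr[A=0] → run A
t=1: vr[A=1024/2501] → run A
t=2: vr[A=2048/2501 C=2048/2501 H=2048/2501] → run A
t=3: vr[A=3072/2501 B=2048/2501 C=2048/2501 H=2048/2501] → run B
t=4: vr[A=3072/2501 B=8952832/7805621 C=2048/2501 H=2048/2501] → run C
t=5: vr[A=3072/2501 B=8952832/7805621 C=3247104/837835 H=2048/2501] → run H
t=6: vr[A=3072/2501 B=8952832/7805621 C=3247104/837835 G=8952832/7805621 H=25856/12505] → run B
t=7: vr[A=3072/2501 C=3247104/837835 G=8952832/7805621 H=25856/12505] → run G
t=8: vr[A=3072/2501 C=3247104/837835 G=12148736/7805621 H=25856/12505] → run A
t=9: vr[C=3247104/837835 G=12148736/7805621 H=25856/12505] → run G
t=10: vr[C=3247104/837835 G=15344640/7805621 H=25856/12505] → run G
t=11: vr[C=3247104/837835 H=25856/12505] → run H
t=12: vr[C=3247104/837835 H=41472/12505] → run H
t=13: vr[C=3247104/837835] → run C
t=14: vr[C=5808128/837835] → run C
t=15: vr[C=8369152/837835] → run C
t=16: vr[C=10930176/837835] → run C
t=17: (idle)
t=18: (idle)
t=19: (idle)
t=20: (idle)
t=21: (idle)
t=22: (idle)

completion order = B, A, G, H, C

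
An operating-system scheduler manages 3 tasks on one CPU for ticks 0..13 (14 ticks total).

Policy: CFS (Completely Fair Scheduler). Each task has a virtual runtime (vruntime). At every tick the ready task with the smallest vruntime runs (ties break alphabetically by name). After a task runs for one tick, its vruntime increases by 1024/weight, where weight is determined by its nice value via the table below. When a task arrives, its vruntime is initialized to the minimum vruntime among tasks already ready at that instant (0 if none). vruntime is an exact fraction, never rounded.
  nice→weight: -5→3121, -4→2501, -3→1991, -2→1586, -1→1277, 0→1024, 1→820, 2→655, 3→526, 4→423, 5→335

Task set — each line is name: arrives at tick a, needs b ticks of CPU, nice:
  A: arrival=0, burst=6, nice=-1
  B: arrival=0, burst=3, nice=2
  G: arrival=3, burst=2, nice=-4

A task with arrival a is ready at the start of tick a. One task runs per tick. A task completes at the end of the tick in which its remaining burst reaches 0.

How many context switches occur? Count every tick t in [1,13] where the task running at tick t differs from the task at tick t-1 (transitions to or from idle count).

context switches = 10

t=0: vr[A=0 B=0] → run A
t=1: vr[A=1024/1277 B=0] → run B
t=2: vr[A=1024/1277 B=1024/655] → run A
t=3: vr[A=2048/1277 B=1024/655 G=1024/655] → run B
t=4: vr[A=2048/1277 B=2048/655 G=1024/655] → run G
t=5: vr[A=2048/1277 B=2048/655 G=3231744/1638155] → run A
t=6: vr[A=3072/1277 B=2048/655 G=3231744/1638155] → run G
t=7: vr[A=3072/1277 B=2048/655] → run A
t=8: vr[A=4096/1277 B=2048/655] → run B
t=9: vr[A=4096/1277] → run A
t=10: vr[A=5120/1277] → run A
t=11: (idle)
t=12: (idle)
t=13: (idle)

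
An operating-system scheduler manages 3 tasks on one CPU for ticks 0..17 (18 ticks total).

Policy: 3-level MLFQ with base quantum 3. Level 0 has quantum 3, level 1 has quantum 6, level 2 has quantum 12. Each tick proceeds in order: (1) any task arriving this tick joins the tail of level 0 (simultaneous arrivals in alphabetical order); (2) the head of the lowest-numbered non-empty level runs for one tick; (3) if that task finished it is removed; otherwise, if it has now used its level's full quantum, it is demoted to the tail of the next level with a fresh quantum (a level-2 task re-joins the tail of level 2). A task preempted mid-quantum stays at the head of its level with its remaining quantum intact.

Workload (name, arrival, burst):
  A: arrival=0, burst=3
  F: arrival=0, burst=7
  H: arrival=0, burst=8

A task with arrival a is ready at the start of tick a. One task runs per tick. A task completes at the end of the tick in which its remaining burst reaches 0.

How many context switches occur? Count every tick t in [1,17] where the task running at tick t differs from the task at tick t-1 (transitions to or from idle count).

t=0: L0/L1/L2 = AFH/-/- → run A
t=1: L0/L1/L2 = AFH/-/- → run A
t=2: L0/L1/L2 = AFH/-/- → run A
t=3: L0/L1/L2 = FH/-/- → run F
t=4: L0/L1/L2 = FH/-/- → run F
t=5: L0/L1/L2 = FH/-/- → run F
t=6: L0/L1/L2 = H/F/- → run H
t=7: L0/L1/L2 = H/F/- → run H
t=8: L0/L1/L2 = H/F/- → run H
t=9: L0/L1/L2 = -/FH/- → run F
t=10: L0/L1/L2 = -/FH/- → run F
t=11: L0/L1/L2 = -/FH/- → run F
t=12: L0/L1/L2 = -/FH/- → run F
t=13: L0/L1/L2 = -/H/- → run H
t=14: L0/L1/L2 = -/H/- → run H
t=15: L0/L1/L2 = -/H/- → run H
t=16: L0/L1/L2 = -/H/- → run H
t=17: L0/L1/L2 = -/H/- → run H

context switches = 4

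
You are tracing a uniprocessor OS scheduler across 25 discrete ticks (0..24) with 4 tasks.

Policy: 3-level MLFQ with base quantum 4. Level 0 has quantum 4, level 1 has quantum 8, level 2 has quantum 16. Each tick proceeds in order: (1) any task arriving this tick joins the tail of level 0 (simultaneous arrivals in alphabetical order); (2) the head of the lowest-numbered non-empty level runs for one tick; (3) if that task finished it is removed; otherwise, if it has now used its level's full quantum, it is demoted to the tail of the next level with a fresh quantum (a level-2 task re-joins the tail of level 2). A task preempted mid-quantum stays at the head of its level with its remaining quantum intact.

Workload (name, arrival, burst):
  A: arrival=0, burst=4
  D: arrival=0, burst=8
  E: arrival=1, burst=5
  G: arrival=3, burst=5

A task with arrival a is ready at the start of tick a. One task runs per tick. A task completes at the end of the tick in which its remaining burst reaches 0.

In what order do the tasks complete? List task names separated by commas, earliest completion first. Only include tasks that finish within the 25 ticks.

t=0: L0/L1/L2 = AD/-/- → run A
t=1: L0/L1/L2 = ADE/-/- → run A
t=2: L0/L1/L2 = ADE/-/- → run A
t=3: L0/L1/L2 = ADEG/-/- → run A
t=4: L0/L1/L2 = DEG/-/- → run D
t=5: L0/L1/L2 = DEG/-/- → run D
t=6: L0/L1/L2 = DEG/-/- → run D
t=7: L0/L1/L2 = DEG/-/- → run D
t=8: L0/L1/L2 = EG/D/- → run E
t=9: L0/L1/L2 = EG/D/- → run E
t=10: L0/L1/L2 = EG/D/- → run E
t=11: L0/L1/L2 = EG/D/- → run E
t=12: L0/L1/L2 = G/DE/- → run G
t=13: L0/L1/L2 = G/DE/- → run G
t=14: L0/L1/L2 = G/DE/- → run G
t=15: L0/L1/L2 = G/DE/- → run G
t=16: L0/L1/L2 = -/DEG/- → run D
t=17: L0/L1/L2 = -/DEG/- → run D
t=18: L0/L1/L2 = -/DEG/- → run D
t=19: L0/L1/L2 = -/DEG/- → run D
t=20: L0/L1/L2 = -/EG/- → run E
t=21: L0/L1/L2 = -/G/- → run G
t=22: (idle)
t=23: (idle)
t=24: (idle)

completion order = A, D, E, G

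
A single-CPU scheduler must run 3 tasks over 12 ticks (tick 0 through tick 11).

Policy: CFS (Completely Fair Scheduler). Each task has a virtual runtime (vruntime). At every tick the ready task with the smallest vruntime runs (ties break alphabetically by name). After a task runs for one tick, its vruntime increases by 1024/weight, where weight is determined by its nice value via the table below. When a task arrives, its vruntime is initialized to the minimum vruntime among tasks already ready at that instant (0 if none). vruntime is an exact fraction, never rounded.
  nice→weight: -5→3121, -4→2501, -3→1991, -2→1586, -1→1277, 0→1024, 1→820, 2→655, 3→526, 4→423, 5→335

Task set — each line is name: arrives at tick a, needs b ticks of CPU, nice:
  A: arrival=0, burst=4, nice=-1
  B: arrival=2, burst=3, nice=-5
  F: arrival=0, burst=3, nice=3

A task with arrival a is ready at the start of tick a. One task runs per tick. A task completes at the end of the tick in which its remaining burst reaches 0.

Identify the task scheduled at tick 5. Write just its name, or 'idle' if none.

running at tick 5 = B

t=0: vr[A=0 F=0] → run A
t=1: vr[A=1024/1277 F=0] → run F
t=2: vr[A=1024/1277 B=1024/1277 F=512/263] → run A
t=3: vr[A=2048/1277 B=1024/1277 F=512/263] → run B
t=4: vr[A=2048/1277 B=4503552/3985517 F=512/263] → run B
t=5: vr[A=2048/1277 B=5811200/3985517 F=512/263] → run B
t=6: vr[A=2048/1277 F=512/263] → run A
t=7: vr[A=3072/1277 F=512/263] → run F
t=8: vr[A=3072/1277 F=1024/263] → run A
t=9: vr[F=1024/263] → run F
t=10: (idle)
t=11: (idle)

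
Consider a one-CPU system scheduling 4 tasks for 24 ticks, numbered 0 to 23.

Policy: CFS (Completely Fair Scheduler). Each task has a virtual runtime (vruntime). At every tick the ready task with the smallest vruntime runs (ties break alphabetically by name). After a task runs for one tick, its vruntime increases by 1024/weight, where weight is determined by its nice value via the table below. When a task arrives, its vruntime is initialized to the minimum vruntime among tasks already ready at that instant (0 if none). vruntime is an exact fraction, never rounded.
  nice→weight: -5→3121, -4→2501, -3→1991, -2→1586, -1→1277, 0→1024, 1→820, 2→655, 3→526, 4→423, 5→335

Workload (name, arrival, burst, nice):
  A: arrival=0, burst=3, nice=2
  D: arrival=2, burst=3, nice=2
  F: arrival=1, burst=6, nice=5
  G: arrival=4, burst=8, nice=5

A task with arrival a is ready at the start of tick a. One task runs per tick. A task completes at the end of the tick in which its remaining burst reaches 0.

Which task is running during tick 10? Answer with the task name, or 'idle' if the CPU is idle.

t=0: vr[A=0] → run A
t=1: vr[A=1024/655 F=1024/655] → run A
t=2: vr[A=2048/655 D=1024/655 F=1024/655] → run D
t=3: vr[A=2048/655 D=2048/655 F=1024/655] → run F
t=4: vr[A=2048/655 D=2048/655 F=202752/43885 G=2048/655] → run A
t=5: vr[D=2048/655 F=202752/43885 G=2048/655] → run D
t=6: vr[D=3072/655 F=202752/43885 G=2048/655] → run G
t=7: vr[D=3072/655 F=202752/43885 G=54272/8777] → run F
t=8: vr[D=3072/655 F=336896/43885 G=54272/8777] → run D
t=9: vr[F=336896/43885 G=54272/8777] → run G
t=10: vr[F=336896/43885 G=405504/43885] → run F
t=11: vr[F=94208/8777 G=405504/43885] → run G
t=12: vr[F=94208/8777 G=539648/43885] → run F
t=13: vr[F=605184/43885 G=539648/43885] → run G
t=14: vr[F=605184/43885 G=673792/43885] → run F
t=15: vr[F=739328/43885 G=673792/43885] → run G
t=16: vr[F=739328/43885 G=807936/43885] → run F
t=17: vr[G=807936/43885] → run G
t=18: vr[G=188416/8777] → run G
t=19: vr[G=1076224/43885] → run G
t=20: (idle)
t=21: (idle)
t=22: (idle)
t=23: (idle)

running at tick 10 = F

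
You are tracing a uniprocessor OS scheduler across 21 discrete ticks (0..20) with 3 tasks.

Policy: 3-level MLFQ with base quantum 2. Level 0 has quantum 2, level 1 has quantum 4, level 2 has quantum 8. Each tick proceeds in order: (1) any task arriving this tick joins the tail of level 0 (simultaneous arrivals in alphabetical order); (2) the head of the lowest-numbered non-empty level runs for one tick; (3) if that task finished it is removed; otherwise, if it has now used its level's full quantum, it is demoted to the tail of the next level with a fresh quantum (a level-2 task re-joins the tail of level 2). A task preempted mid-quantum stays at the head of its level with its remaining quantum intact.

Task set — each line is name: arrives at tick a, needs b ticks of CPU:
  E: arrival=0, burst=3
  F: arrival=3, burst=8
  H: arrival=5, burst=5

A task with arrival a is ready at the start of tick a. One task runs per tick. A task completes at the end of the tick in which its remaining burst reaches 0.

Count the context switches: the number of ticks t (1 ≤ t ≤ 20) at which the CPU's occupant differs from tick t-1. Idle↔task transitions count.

t=0: L0/L1/L2 = E/-/- → run E
t=1: L0/L1/L2 = E/-/- → run E
t=2: L0/L1/L2 = -/E/- → run E
t=3: L0/L1/L2 = F/-/- → run F
t=4: L0/L1/L2 = F/-/- → run F
t=5: L0/L1/L2 = H/F/- → run H
t=6: L0/L1/L2 = H/F/- → run H
t=7: L0/L1/L2 = -/FH/- → run F
t=8: L0/L1/L2 = -/FH/- → run F
t=9: L0/L1/L2 = -/FH/- → run F
t=10: L0/L1/L2 = -/FH/- → run F
t=11: L0/L1/L2 = -/H/F → run H
t=12: L0/L1/L2 = -/H/F → run H
t=13: L0/L1/L2 = -/H/F → run H
t=14: L0/L1/L2 = -/-/F → run F
t=15: L0/L1/L2 = -/-/F → run F
t=16: (idle)
t=17: (idle)
t=18: (idle)
t=19: (idle)
t=20: (idle)

context switches = 6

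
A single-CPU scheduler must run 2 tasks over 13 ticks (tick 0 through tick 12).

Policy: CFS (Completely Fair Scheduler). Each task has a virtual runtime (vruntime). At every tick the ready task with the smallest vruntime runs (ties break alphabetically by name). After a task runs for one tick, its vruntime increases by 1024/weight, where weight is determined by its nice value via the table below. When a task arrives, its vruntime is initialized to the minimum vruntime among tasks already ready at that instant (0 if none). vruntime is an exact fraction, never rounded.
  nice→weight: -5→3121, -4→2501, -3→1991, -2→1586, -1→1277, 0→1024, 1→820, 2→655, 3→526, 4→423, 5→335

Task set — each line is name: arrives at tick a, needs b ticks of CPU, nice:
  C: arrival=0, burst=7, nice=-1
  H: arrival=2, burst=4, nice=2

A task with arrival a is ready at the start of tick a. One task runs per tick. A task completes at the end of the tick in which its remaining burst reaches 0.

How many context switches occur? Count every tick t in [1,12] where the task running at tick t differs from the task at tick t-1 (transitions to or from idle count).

context switches = 8

t=0: vr[C=0] → run C
t=1: vr[C=1024/1277] → run C
t=2: vr[C=2048/1277 H=2048/1277] → run C
t=3: vr[C=3072/1277 H=2048/1277] → run H
t=4: vr[C=3072/1277 H=2649088/836435] → run C
t=5: vr[C=4096/1277 H=2649088/836435] → run H
t=6: vr[C=4096/1277 H=3956736/836435] → run C
t=7: vr[C=5120/1277 H=3956736/836435] → run C
t=8: vr[C=6144/1277 H=3956736/836435] → run H
t=9: vr[C=6144/1277 H=5264384/836435] → run C
t=10: vr[H=5264384/836435] → run H
t=11: (idle)
t=12: (idle)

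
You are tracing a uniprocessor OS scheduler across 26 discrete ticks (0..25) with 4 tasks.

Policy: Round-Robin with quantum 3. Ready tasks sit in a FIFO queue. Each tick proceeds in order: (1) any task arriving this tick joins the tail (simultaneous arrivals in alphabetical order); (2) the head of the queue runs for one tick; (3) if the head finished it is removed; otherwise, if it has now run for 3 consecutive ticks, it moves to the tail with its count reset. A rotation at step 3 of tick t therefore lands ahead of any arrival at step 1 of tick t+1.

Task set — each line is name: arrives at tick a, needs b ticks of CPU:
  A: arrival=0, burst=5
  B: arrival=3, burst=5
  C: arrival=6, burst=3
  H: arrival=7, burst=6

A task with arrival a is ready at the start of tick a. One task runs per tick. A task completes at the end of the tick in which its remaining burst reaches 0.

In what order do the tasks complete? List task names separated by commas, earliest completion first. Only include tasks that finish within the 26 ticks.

completion order = A, C, B, H

t=0: queue=[A] q_used=0 → run A
t=1: queue=[A] q_used=1 → run A
t=2: queue=[A] q_used=2 → run A
t=3: queue=[A,B] q_used=0 → run A
t=4: queue=[A,B] q_used=1 → run A
t=5: queue=[B] q_used=0 → run B
t=6: queue=[B,C] q_used=1 → run B
t=7: queue=[B,C,H] q_used=2 → run B
t=8: queue=[C,H,B] q_used=0 → run C
t=9: queue=[C,H,B] q_used=1 → run C
t=10: queue=[C,H,B] q_used=2 → run C
t=11: queue=[H,B] q_used=0 → run H
t=12: queue=[H,B] q_used=1 → run H
t=13: queue=[H,B] q_used=2 → run H
t=14: queue=[B,H] q_used=0 → run B
t=15: queue=[B,H] q_used=1 → run B
t=16: queue=[H] q_used=0 → run H
t=17: queue=[H] q_used=1 → run H
t=18: queue=[H] q_used=2 → run H
t=19: (idle)
t=20: (idle)
t=21: (idle)
t=22: (idle)
t=23: (idle)
t=24: (idle)
t=25: (idle)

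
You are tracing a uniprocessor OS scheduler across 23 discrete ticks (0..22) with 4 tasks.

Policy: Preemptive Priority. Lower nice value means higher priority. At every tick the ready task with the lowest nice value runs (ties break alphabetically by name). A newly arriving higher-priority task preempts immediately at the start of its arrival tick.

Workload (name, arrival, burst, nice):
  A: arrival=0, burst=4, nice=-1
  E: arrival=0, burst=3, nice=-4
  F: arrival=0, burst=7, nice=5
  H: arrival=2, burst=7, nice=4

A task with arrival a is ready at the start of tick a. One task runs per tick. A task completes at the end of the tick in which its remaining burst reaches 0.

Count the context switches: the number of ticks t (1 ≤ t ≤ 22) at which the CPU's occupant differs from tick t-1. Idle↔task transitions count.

context switches = 4

t=0: ready={A,E,F} → run E
t=1: ready={A,E,F} → run E
t=2: ready={A,E,F,H} → run E
t=3: ready={A,F,H} → run A
t=4: ready={A,F,H} → run A
t=5: ready={A,F,H} → run A
t=6: ready={A,F,H} → run A
t=7: ready={F,H} → run H
t=8: ready={F,H} → run H
t=9: ready={F,H} → run H
t=10: ready={F,H} → run H
t=11: ready={F,H} → run H
t=12: ready={F,H} → run H
t=13: ready={F,H} → run H
t=14: ready={F} → run F
t=15: ready={F} → run F
t=16: ready={F} → run F
t=17: ready={F} → run F
t=18: ready={F} → run F
t=19: ready={F} → run F
t=20: ready={F} → run F
t=21: (idle)
t=22: (idle)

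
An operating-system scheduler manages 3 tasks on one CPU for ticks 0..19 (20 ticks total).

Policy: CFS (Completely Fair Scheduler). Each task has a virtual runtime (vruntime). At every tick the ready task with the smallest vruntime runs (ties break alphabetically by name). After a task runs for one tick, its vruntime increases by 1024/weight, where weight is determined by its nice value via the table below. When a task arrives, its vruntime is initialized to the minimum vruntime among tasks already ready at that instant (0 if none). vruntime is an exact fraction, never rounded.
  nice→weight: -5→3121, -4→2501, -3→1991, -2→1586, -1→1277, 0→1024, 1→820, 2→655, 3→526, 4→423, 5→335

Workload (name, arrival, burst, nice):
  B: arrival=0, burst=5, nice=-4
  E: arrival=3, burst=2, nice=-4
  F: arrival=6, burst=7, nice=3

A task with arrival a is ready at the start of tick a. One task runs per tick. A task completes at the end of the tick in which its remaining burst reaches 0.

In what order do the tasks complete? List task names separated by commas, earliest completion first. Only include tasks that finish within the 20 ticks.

t=0: vr[B=0] → run B
t=1: vr[B=1024/2501] → run B
t=2: vr[B=2048/2501] → run B
t=3: vr[B=3072/2501 E=3072/2501] → run B
t=4: vr[B=4096/2501 E=3072/2501] → run E
t=5: vr[B=4096/2501 E=4096/2501] → run B
t=6: vr[E=4096/2501 F=4096/2501] → run E
t=7: vr[F=4096/2501] → run F
t=8: vr[F=2357760/657763] → run F
t=9: vr[F=3638272/657763] → run F
t=10: vr[F=4918784/657763] → run F
t=11: vr[F=6199296/657763] → run F
t=12: vr[F=7479808/657763] → run F
t=13: vr[F=8760320/657763] → run F
t=14: (idle)
t=15: (idle)
t=16: (idle)
t=17: (idle)
t=18: (idle)
t=19: (idle)

completion order = B, E, F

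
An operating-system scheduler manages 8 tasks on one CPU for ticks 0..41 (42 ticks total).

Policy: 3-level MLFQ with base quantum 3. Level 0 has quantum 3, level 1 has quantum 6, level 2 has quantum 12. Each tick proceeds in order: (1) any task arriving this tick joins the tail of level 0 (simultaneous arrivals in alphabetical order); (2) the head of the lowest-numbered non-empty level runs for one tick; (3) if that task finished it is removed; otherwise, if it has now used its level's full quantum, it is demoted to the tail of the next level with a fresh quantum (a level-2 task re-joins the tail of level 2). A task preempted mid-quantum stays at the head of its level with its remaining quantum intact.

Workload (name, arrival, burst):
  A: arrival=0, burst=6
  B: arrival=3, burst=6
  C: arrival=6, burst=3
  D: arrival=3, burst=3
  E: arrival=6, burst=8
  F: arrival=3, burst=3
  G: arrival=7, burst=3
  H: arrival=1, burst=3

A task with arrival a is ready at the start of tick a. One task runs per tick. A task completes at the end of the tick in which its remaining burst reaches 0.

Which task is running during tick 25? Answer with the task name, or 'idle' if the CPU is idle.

t=0: L0/L1/L2 = A/-/- → run A
t=1: L0/L1/L2 = AH/-/- → run A
t=2: L0/L1/L2 = AH/-/- → run A
t=3: L0/L1/L2 = HBDF/A/- → run H
t=4: L0/L1/L2 = HBDF/A/- → run H
t=5: L0/L1/L2 = HBDF/A/- → run H
t=6: L0/L1/L2 = BDFCE/A/- → run B
t=7: L0/L1/L2 = BDFCEG/A/- → run B
t=8: L0/L1/L2 = BDFCEG/A/- → run B
t=9: L0/L1/L2 = DFCEG/AB/- → run D
t=10: L0/L1/L2 = DFCEG/AB/- → run D
t=11: L0/L1/L2 = DFCEG/AB/- → run D
t=12: L0/L1/L2 = FCEG/AB/- → run F
t=13: L0/L1/L2 = FCEG/AB/- → run F
t=14: L0/L1/L2 = FCEG/AB/- → run F
t=15: L0/L1/L2 = CEG/AB/- → run C
t=16: L0/L1/L2 = CEG/AB/- → run C
t=17: L0/L1/L2 = CEG/AB/- → run C
t=18: L0/L1/L2 = EG/AB/- → run E
t=19: L0/L1/L2 = EG/AB/- → run E
t=20: L0/L1/L2 = EG/AB/- → run E
t=21: L0/L1/L2 = G/ABE/- → run G
t=22: L0/L1/L2 = G/ABE/- → run G
t=23: L0/L1/L2 = G/ABE/- → run G
t=24: L0/L1/L2 = -/ABE/- → run A
t=25: L0/L1/L2 = -/ABE/- → run A
t=26: L0/L1/L2 = -/ABE/- → run A
t=27: L0/L1/L2 = -/BE/- → run B
t=28: L0/L1/L2 = -/BE/- → run B
t=29: L0/L1/L2 = -/BE/- → run B
t=30: L0/L1/L2 = -/E/- → run E
t=31: L0/L1/L2 = -/E/- → run E
t=32: L0/L1/L2 = -/E/- → run E
t=33: L0/L1/L2 = -/E/- → run E
t=34: L0/L1/L2 = -/E/- → run E
t=35: (idle)
t=36: (idle)
t=37: (idle)
t=38: (idle)
t=39: (idle)
t=40: (idle)
t=41: (idle)

running at tick 25 = A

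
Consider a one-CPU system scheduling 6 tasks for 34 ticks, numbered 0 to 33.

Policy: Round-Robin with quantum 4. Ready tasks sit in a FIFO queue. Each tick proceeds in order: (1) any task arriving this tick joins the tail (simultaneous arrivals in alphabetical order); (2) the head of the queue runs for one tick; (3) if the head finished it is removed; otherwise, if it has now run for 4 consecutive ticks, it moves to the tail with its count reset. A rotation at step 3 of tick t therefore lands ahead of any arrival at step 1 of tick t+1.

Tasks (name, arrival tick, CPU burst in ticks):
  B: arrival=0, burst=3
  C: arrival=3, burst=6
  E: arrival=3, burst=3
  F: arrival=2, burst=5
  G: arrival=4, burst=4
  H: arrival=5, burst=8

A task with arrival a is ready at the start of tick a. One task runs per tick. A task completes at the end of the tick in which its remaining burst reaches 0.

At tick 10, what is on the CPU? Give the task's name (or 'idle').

running at tick 10 = C

t=0: queue=[B] q_used=0 → run B
t=1: queue=[B] q_used=1 → run B
t=2: queue=[B,F] q_used=2 → run B
t=3: queue=[F,C,E] q_used=0 → run F
t=4: queue=[F,C,E,G] q_used=1 → run F
t=5: queue=[F,C,E,G,H] q_used=2 → run F
t=6: queue=[F,C,E,G,H] q_used=3 → run F
t=7: queue=[C,E,G,H,F] q_used=0 → run C
t=8: queue=[C,E,G,H,F] q_used=1 → run C
t=9: queue=[C,E,G,H,F] q_used=2 → run C
t=10: queue=[C,E,G,H,F] q_used=3 → run C
t=11: queue=[E,G,H,F,C] q_used=0 → run E
t=12: queue=[E,G,H,F,C] q_used=1 → run E
t=13: queue=[E,G,H,F,C] q_used=2 → run E
t=14: queue=[G,H,F,C] q_used=0 → run G
t=15: queue=[G,H,F,C] q_used=1 → run G
t=16: queue=[G,H,F,C] q_used=2 → run G
t=17: queue=[G,H,F,C] q_used=3 → run G
t=18: queue=[H,F,C] q_used=0 → run H
t=19: queue=[H,F,C] q_used=1 → run H
t=20: queue=[H,F,C] q_used=2 → run H
t=21: queue=[H,F,C] q_used=3 → run H
t=22: queue=[F,C,H] q_used=0 → run F
t=23: queue=[C,H] q_used=0 → run C
t=24: queue=[C,H] q_used=1 → run C
t=25: queue=[H] q_used=0 → run H
t=26: queue=[H] q_used=1 → run H
t=27: queue=[H] q_used=2 → run H
t=28: queue=[H] q_used=3 → run H
t=29: (idle)
t=30: (idle)
t=31: (idle)
t=32: (idle)
t=33: (idle)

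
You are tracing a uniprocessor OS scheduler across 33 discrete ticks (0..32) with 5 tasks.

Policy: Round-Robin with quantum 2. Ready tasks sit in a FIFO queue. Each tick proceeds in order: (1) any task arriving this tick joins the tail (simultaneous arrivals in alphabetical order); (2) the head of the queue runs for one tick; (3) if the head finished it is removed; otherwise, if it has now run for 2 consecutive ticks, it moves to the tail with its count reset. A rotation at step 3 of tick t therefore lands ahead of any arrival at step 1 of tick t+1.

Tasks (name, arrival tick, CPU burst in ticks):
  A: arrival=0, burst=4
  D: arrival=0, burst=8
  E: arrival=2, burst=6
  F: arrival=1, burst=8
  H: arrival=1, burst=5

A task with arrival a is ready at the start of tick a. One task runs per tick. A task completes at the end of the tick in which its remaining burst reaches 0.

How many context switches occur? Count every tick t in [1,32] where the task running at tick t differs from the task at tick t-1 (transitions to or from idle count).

t=0: queue=[A,D] q_used=0 → run A
t=1: queue=[A,D,F,H] q_used=1 → run A
t=2: queue=[D,F,H,A,E] q_used=0 → run D
t=3: queue=[D,F,H,A,E] q_used=1 → run D
t=4: queue=[F,H,A,E,D] q_used=0 → run F
t=5: queue=[F,H,A,E,D] q_used=1 → run F
t=6: queue=[H,A,E,D,F] q_used=0 → run H
t=7: queue=[H,A,E,D,F] q_used=1 → run H
t=8: queue=[A,E,D,F,H] q_used=0 → run A
t=9: queue=[A,E,D,F,H] q_used=1 → run A
t=10: queue=[E,D,F,H] q_used=0 → run E
t=11: queue=[E,D,F,H] q_used=1 → run E
t=12: queue=[D,F,H,E] q_used=0 → run D
t=13: queue=[D,F,H,E] q_used=1 → run D
t=14: queue=[F,H,E,D] q_used=0 → run F
t=15: queue=[F,H,E,D] q_used=1 → run F
t=16: queue=[H,E,D,F] q_used=0 → run H
t=17: queue=[H,E,D,F] q_used=1 → run H
t=18: queue=[E,D,F,H] q_used=0 → run E
t=19: queue=[E,D,F,H] q_used=1 → run E
t=20: queue=[D,F,H,E] q_used=0 → run D
t=21: queue=[D,F,H,E] q_used=1 → run D
t=22: queue=[F,H,E,D] q_used=0 → run F
t=23: queue=[F,H,E,D] q_used=1 → run F
t=24: queue=[H,E,D,F] q_used=0 → run H
t=25: queue=[E,D,F] q_used=0 → run E
t=26: queue=[E,D,F] q_used=1 → run E
t=27: queue=[D,F] q_used=0 → run D
t=28: queue=[D,F] q_used=1 → run D
t=29: queue=[F] q_used=0 → run F
t=30: queue=[F] q_used=1 → run F
t=31: (idle)
t=32: (idle)

context switches = 16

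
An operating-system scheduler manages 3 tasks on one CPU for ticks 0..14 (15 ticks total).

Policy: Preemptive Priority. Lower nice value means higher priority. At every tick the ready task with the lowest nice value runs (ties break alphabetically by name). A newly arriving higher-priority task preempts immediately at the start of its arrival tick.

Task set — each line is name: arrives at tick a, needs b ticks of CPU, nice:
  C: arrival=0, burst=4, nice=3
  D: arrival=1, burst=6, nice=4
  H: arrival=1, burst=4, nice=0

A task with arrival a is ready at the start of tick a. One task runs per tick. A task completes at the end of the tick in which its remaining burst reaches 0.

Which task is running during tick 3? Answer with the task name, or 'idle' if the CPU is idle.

t=0: ready={C} → run C
t=1: ready={C,D,H} → run H
t=2: ready={C,D,H} → run H
t=3: ready={C,D,H} → run H
t=4: ready={C,D,H} → run H
t=5: ready={C,D} → run C
t=6: ready={C,D} → run C
t=7: ready={C,D} → run C
t=8: ready={D} → run D
t=9: ready={D} → run D
t=10: ready={D} → run D
t=11: ready={D} → run D
t=12: ready={D} → run D
t=13: ready={D} → run D
t=14: (idle)

running at tick 3 = H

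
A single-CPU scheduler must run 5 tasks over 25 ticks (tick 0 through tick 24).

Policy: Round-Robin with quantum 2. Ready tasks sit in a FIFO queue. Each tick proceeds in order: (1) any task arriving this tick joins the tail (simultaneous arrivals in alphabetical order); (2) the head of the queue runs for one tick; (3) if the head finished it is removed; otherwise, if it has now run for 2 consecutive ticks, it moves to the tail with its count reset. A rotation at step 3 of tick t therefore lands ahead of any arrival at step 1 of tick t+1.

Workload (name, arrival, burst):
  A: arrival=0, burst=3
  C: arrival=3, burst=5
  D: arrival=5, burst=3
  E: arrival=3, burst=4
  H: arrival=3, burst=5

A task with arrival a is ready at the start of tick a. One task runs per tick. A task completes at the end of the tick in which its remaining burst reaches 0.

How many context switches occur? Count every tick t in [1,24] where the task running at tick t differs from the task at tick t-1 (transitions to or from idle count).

context switches = 11

t=0: queue=[A] q_used=0 → run A
t=1: queue=[A] q_used=1 → run A
t=2: queue=[A] q_used=0 → run A
t=3: queue=[C,E,H] q_used=0 → run C
t=4: queue=[C,E,H] q_used=1 → run C
t=5: queue=[E,H,C,D] q_used=0 → run E
t=6: queue=[E,H,C,D] q_used=1 → run E
t=7: queue=[H,C,D,E] q_used=0 → run H
t=8: queue=[H,C,D,E] q_used=1 → run H
t=9: queue=[C,D,E,H] q_used=0 → run C
t=10: queue=[C,D,E,H] q_used=1 → run C
t=11: queue=[D,E,H,C] q_used=0 → run D
t=12: queue=[D,E,H,C] q_used=1 → run D
t=13: queue=[E,H,C,D] q_used=0 → run E
t=14: queue=[E,H,C,D] q_used=1 → run E
t=15: queue=[H,C,D] q_used=0 → run H
t=16: queue=[H,C,D] q_used=1 → run H
t=17: queue=[C,D,H] q_used=0 → run C
t=18: queue=[D,H] q_used=0 → run D
t=19: queue=[H] q_used=0 → run H
t=20: (idle)
t=21: (idle)
t=22: (idle)
t=23: (idle)
t=24: (idle)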